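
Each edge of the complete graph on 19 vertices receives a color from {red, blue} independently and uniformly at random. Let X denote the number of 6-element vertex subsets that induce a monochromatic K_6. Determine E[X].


Let X = Σ_S X_S over the C(19, 6) = 27132 subsets S of size 6, where X_S = 1 if the K_6 on S is monochromatic.
For a fixed S, the K_6 on S has C(6, 2) = 15 edges. P[all 15 edges red] = (1/2)^15, and likewise for blue, so P[monochromatic] = 2·(1/2)^15 = 2^{1 − 15} = 1/16384.
Summing: E[X] = C(19, 6) · 2^{1 − 15} = 27132 · 1/16384 = 6783/4096.
Numerically: E[X] ≈ 1.656.

E[X] = C(19,6)·2^(1−C(6,2)) = 6783/4096 ≈ 1.656.


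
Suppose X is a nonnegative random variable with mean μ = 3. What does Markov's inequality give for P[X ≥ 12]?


μ = E[X] = 3, a = 12.
Markov: P[X ≥ 12] ≤ μ/a = (3)/12 = 1/4.
Numerically: ≈ 0.250.
(Since a = 12 > μ = 3.000, the bound 1/4 is < 1 and informative.)

P[X ≥ 12] ≤ 1/4 ≈ 0.250.


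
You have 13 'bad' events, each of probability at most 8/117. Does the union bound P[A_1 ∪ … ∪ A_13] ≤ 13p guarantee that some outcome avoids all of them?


Union bound: P[∪_{i=1}^{13} A_i] ≤ Σ_i P[A_i] ≤ 13·p = 13·(8/117) = 8/9.
Numerically: 8/9 ≈ 0.8888889.
Is 8/9 < 1? YES.
Since P[∪ A_i] ≤ 8/9 < 1, the complement has P[∩ A_i^c] ≥ 1 − 8/9 = 1/9 > 0, so some outcome avoids every A_i.

13·p = 8/9 ≈ 0.8888889; existence CERTIFIED by the union bound.


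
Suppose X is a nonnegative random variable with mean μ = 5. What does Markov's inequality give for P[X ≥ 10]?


μ = E[X] = 5, a = 10.
Markov: P[X ≥ 10] ≤ μ/a = (5)/10 = 1/2.
Numerically: ≈ 0.500.
(Since a = 10 > μ = 5.000, the bound 1/2 is < 1 and informative.)

P[X ≥ 10] ≤ 1/2 ≈ 0.500.


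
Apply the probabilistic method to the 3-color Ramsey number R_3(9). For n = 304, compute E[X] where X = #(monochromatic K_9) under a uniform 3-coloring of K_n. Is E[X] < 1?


E[X] = C(304, 9) · 3^{1 − 36} = 54222992899492560 · 3^{−35} = 54222992899492560/50031545098999707.
As a reduced fraction: E[X] = 18074330966497520/16677181699666569 ≈ 1.0837761.
Is E[X] < 1? NO.
Since E[X] ≥ 1, the first-moment bound is inconclusive at n = 304; it does NOT by itself certify R_3(9) > 304.

E[X] = 18074330966497520/16677181699666569 ≈ 1.0837761; E[X] ≥ 1; first-moment method inconclusive here.


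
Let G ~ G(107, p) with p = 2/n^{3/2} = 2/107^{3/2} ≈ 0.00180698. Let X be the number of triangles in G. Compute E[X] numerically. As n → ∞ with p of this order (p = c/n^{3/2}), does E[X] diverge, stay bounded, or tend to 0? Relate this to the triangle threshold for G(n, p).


Number of potential triangles: C(107, 3) = 198485.
Each occurs with probability p³ ≈ (0.00180698)³ ≈ 5.90014911e-09.
By linearity: E[X] = C(107, 3)·p³ ≈ 198485 · 5.90014911e-09 ≈ 0.001171.
Since α = 3/2 > 1, p = c/n^{3/2} = o(1/n) is below the triangle threshold p ~ 1/n. Asymptotically E[X] ~ (c³/6)·n^{3(1−α)} = (2³/6)·n^{-1.5} → 0, so by Markov's inequality G has no triangles w.h.p.

E[X] ≈ 0.001171; in regime p = Θ(1/n^{3/2}) E[X] tends to 0 (below the triangle threshold p ~ 1/n).


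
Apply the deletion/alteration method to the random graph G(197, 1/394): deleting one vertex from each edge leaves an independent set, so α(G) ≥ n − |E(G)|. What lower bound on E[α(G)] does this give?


E[|E(G)|] = C(197, 2)·p = 19306 · (1/394) = 49.
E[α(G)] ≥ n − E[|E(G)|] = 197 − 49 = 148.
Numerically: ≈ 148.000.
(This is only a lower bound; the true E[α(G)] may be larger.)

E[α(G)] ≥ 148 ≈ 148.000.


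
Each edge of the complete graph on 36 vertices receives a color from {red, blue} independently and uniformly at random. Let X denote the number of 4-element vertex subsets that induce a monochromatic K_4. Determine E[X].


Let X = Σ_S X_S over the C(36, 4) = 58905 subsets S of size 4, where X_S = 1 if the K_4 on S is monochromatic.
For a fixed S, the K_4 on S has C(4, 2) = 6 edges. P[all 6 edges red] = (1/2)^6, and likewise for blue, so P[monochromatic] = 2·(1/2)^6 = 2^{1 − 6} = 1/32.
By linearity of expectation: E[X] = C(36, 4) · 2^{1 − 6} = 58905 · 1/32 = 58905/32.
Numerically: E[X] ≈ 1840.78125.

E[X] = C(36,4)·2^(1−C(4,2)) = 58905/32 ≈ 1840.78125.


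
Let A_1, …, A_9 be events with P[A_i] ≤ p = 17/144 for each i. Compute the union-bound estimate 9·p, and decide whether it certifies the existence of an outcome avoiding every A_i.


Union bound: P[∪_{i=1}^{9} A_i] ≤ Σ_i P[A_i] ≤ 9·p = 9·(17/144) = 17/16.
Numerically: 17/16 ≈ 1.0625000.
Is 17/16 < 1? NO.
Since the bound 17/16 is ≥ 1, the union bound is uninformative here; it does NOT by itself certify existence.

9·p = 17/16 ≈ 1.0625000; existence NOT certified by the union bound.


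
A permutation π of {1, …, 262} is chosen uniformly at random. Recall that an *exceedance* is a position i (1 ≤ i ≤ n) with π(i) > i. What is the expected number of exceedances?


Write X = Σ_{i=1}^{262} X_i, where X_i = 1_{π(i) > i}.
For each fixed i, π(i) is uniform over {1, …, 262} (marginal of a uniform permutation), so P[π(i) > i] = (n − i)/n. Summing: Σ_{i=1}^{262} (n − i)/n = (0 + 1 + … + 261)/262 = 262(262 − 1)/(2·262) = (262 − 1)/2.
Hence E[X] = Σ_{i=1}^{262} (262 − i)/262 = 261/2 ≈ 130.500000.

E[X] = 261/2 = 130.500000.


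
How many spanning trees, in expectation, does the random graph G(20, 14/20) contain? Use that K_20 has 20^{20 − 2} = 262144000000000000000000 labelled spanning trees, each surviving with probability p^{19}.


K_20 has 20^{20 − 2} = 262144000000000000000000 labelled spanning trees.
For each such spanning tree H, let X_H = 1 if all 19 edges of H are present in G. Then P[X_H = 1] = p^{19} = (7/10)^{19} = 11398895185373143/10000000000000000000.
By linearity of expectation: E[X] = Σ_H E[X_H] = 262144000000000000000000 · p^{19} = 262144000000000000000000 · 11398895185373143/10000000000000000000 = 1494075989737228599296/5.
Numerically: E[X] ≈ 2.9882e+20.

E[X] = 262144000000000000000000 · (7/10)^{19} = 1494075989737228599296/5 ≈ 2.9882e+20.


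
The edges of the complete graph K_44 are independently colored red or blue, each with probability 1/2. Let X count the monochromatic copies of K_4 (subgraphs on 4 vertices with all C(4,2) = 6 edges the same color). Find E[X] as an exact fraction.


Let X = Σ_S X_S over the C(44, 4) = 135751 subsets S of size 4, where X_S = 1 if the K_4 on S is monochromatic.
For a fixed S, the K_4 on S has C(4, 2) = 6 edges. P[all 6 edges red] = (1/2)^6, and likewise for blue, so P[monochromatic] = 2·(1/2)^6 = 2^{1 − 6} = 1/32.
By linearity of expectation: E[X] = C(44, 4) · 2^{1 − 6} = 135751 · 1/32 = 135751/32.
Numerically: E[X] ≈ 4242.218750.

E[X] = C(44,4)·2^(1−C(4,2)) = 135751/32 ≈ 4242.218750.


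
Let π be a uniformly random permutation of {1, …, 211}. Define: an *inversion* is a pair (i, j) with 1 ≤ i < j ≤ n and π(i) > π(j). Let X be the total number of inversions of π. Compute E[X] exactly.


Write X = Σ X_I over the C(211, 2) = 22155 pairs i < j, with X_I the indicator of one inversion.
There are 22155 indicators.
For each fixed pair i < j, the values π(i) and π(j) are two distinct elements of {1, …, 211} in uniformly random order; by symmetry P[π(i) > π(j)] = 1/2.
By linearity: E[X] = 22155 · (1/2) = C(211, 2) · (1/2) = 22155/2 = 22155/2 ≈ 11077.50000.

E[X] = 22155/2 = 11077.50000.


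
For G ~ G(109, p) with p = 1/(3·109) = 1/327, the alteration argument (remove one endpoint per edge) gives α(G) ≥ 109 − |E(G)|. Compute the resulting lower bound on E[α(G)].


E[|E(G)|] = C(109, 2)·p = 5886 · (1/327) = 18.
E[α(G)] ≥ n − E[|E(G)|] = 109 − 18 = 91.
Numerically: ≈ 91.00000.
(This is only a lower bound; the true E[α(G)] may be larger.)

E[α(G)] ≥ 91 ≈ 91.00000.


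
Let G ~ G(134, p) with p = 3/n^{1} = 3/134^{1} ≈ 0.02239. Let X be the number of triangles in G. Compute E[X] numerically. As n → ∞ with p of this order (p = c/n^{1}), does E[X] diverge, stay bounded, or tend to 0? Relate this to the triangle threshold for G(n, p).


Number of potential triangles: C(134, 3) = 392084.
Each occurs with probability p³ ≈ (0.02239)³ ≈ 1.122146e-05.
By linearity: E[X] = C(134, 3)·p³ ≈ 392084 · 1.122146e-05 ≈ 4.3998.
Here α = 1, so p = 3/n is exactly at the triangle threshold p ~ 1/n. Asymptotically E[X] → c³/6 = 3³/6 = 9/2 ≈ 4.5000, a bounded constant. In this regime the triangle count is asymptotically Poisson(c³/6).

E[X] ≈ 4.3998; in regime p = Θ(1/n^{1}) E[X] stays bounded (at the triangle threshold p ~ 1/n).


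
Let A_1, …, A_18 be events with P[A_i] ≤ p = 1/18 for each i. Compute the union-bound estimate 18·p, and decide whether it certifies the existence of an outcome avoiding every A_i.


Union bound: P[∪_{i=1}^{18} A_i] ≤ Σ_i P[A_i] ≤ 18·p = 18·(1/18) = 1.
Numerically: 1 ≈ 1.00000.
Is 1 < 1? NO.
Since the bound 1 is ≥ 1, the union bound is uninformative here; it does NOT by itself certify existence.

18·p = 1 ≈ 1.00000; existence NOT certified by the union bound.


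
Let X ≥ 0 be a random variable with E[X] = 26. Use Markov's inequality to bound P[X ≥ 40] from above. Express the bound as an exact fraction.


μ = E[X] = 26, a = 40.
Markov: P[X ≥ 40] ≤ μ/a = (26)/40 = 13/20.
Numerically: ≈ 0.650.
(Since a = 40 > μ = 26.000, the bound 13/20 is < 1 and informative.)

P[X ≥ 40] ≤ 13/20 ≈ 0.650.


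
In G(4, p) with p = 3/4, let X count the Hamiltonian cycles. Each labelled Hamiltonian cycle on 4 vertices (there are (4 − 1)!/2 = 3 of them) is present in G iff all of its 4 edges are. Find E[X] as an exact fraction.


K_4 has (4 − 1)!/2 = 3 labelled Hamiltonian cycles.
For each such Hamiltonian cycle H, let X_H = 1 if all 4 edges of H are present in G. Then P[X_H = 1] = p^{4} = (3/4)^{4} = 81/256.
By linearity: E[X] = Σ_H E[X_H] = 3 · p^{4} = 3 · 81/256 = 243/256.
Numerically: E[X] ≈ 0.949.

E[X] = 3 · (3/4)^{4} = 243/256 ≈ 0.949.


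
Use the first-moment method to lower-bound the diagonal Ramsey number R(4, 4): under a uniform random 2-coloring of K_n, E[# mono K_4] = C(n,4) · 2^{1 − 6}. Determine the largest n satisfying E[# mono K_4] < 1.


We need C(n, 4) · 2^{1 − 6} < 1, i.e. C(n, 4) < 2^{6 − 1} = 32.
Check values of n near the boundary:
  n = 4: C(4, 4) = 1; 1 < 32? YES
  n = 5: C(5, 4) = 5; 5 < 32? YES
  n = 6: C(6, 4) = 15; 15 < 32? YES
  n = 7: C(7, 4) = 35; 35 < 32? NO
The largest n with C(n, 4) < 32 is n = 6 (where E[X] = 15/32 ≈ 0.4688). Hence R(4, 4) > 6, i.e. R(4, 4) ≥ 7.

Largest n = 6; hence R(4, 4) > 6.


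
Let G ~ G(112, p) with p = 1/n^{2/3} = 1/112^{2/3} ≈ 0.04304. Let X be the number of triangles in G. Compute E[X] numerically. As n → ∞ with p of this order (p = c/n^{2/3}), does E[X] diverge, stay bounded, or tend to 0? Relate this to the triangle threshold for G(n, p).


Number of potential triangles: C(112, 3) = 227920.
Each occurs with probability p³ ≈ (0.04304)³ ≈ 7.971939e-05.
By linearity: E[X] = C(112, 3)·p³ ≈ 227920 · 7.971939e-05 ≈ 18.1696.
Since α = 2/3 < 1, p = c/n^{2/3} ≫ 1/n is above the triangle threshold p ~ 1/n. Asymptotically E[X] ~ (c³/6)·n^{3(1−α)} = (1³/6)·n^{1} → ∞; triangles are abundant w.h.p.

E[X] ≈ 18.1696; in regime p = Θ(1/n^{2/3}) E[X] diverges (above the triangle threshold p ~ 1/n).


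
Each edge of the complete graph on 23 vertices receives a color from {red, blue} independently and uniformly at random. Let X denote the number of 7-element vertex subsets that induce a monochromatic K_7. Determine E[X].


Let X = Σ_S X_S over the C(23, 7) = 245157 subsets S of size 7, where X_S = 1 if the K_7 on S is monochromatic.
For a fixed S, the K_7 on S has C(7, 2) = 21 edges. P[all 21 edges red] = (1/2)^21, and likewise for blue, so P[monochromatic] = 2·(1/2)^21 = 2^{1 − 21} = 1/1048576.
By linearity of expectation: E[X] = C(23, 7) · 2^{1 − 21} = 245157 · 1/1048576 = 245157/1048576.
Numerically: E[X] ≈ 0.23380.

E[X] = C(23,7)·2^(1−C(7,2)) = 245157/1048576 ≈ 0.23380.


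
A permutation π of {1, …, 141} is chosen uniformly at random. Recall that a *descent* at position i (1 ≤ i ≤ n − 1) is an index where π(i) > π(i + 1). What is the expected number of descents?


Write X = Σ X_I over i = 1, …, 140, with X_I the indicator of one descent.
There are 140 indicators.
For each fixed i, the pair (π(i), π(i+1)) is a uniformly random ordered pair of distinct values from {1, …, 141}; by symmetry P[π(i) > π(i+1)] = 1/2.
By linearity: E[X] = 140 · (1/2) = (141 − 1) · (1/2) = 70 ≈ 70.000000.

E[X] = 70 = 70.000000.


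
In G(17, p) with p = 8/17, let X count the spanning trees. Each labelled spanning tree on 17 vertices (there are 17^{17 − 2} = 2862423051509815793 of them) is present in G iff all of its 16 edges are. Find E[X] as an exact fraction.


K_17 has 17^{17 − 2} = 2862423051509815793 labelled spanning trees.
For each such spanning tree H, let X_H = 1 if all 16 edges of H are present in G. Then P[X_H = 1] = p^{16} = (8/17)^{16} = 281474976710656/48661191875666868481.
By linearity of expectation: E[X] = Σ_H E[X_H] = 2862423051509815793 · p^{16} = 2862423051509815793 · 281474976710656/48661191875666868481 = 281474976710656/17.
Numerically: E[X] ≈ 1.66e+13.

E[X] = 2862423051509815793 · (8/17)^{16} = 281474976710656/17 ≈ 1.66e+13.


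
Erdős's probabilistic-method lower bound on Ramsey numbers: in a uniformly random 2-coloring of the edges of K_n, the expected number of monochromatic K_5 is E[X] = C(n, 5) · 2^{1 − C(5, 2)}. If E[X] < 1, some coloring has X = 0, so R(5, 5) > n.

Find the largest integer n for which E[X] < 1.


We need C(n, 5) · 2^{1 − 10} < 1, i.e. C(n, 5) < 2^{10 − 1} = 512.
Check values of n near the boundary:
  n = 6: C(6, 5) = 6; 6 < 512? YES
  n = 7: C(7, 5) = 21; 21 < 512? YES
  n = 8: C(8, 5) = 56; 56 < 512? YES
  n = 9: C(9, 5) = 126; 126 < 512? YES
  n = 10: C(10, 5) = 252; 252 < 512? YES
  n = 11: C(11, 5) = 462; 462 < 512? YES
  n = 12: C(12, 5) = 792; 792 < 512? NO
  n = 13: C(13, 5) = 1287; 1287 < 512? NO
  n = 14: C(14, 5) = 2002; 2002 < 512? NO
The largest n with C(n, 5) < 512 is n = 11 (where E[X] = 231/256 ≈ 0.902). Hence R(5, 5) > 11, i.e. R(5, 5) ≥ 12.

Largest n = 11; hence R(5, 5) > 11.


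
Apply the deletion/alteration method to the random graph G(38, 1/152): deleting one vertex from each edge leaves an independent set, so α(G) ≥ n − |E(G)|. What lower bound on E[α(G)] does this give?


E[|E(G)|] = C(38, 2)·p = 703 · (1/152) = 37/8.
E[α(G)] ≥ n − E[|E(G)|] = 38 − 37/8 = 267/8.
Numerically: ≈ 33.37500.
(This is only a lower bound; the true E[α(G)] may be larger.)

E[α(G)] ≥ 267/8 ≈ 33.37500.


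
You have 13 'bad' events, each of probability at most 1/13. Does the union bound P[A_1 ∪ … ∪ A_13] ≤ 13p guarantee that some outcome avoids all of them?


Union bound: P[∪_{i=1}^{13} A_i] ≤ Σ_i P[A_i] ≤ 13·p = 13·(1/13) = 1.
Numerically: 1 ≈ 1.0000.
Is 1 < 1? NO.
Since the bound 1 is ≥ 1, the union bound is uninformative here; it does NOT by itself certify existence.

13·p = 1 ≈ 1.0000; existence NOT certified by the union bound.


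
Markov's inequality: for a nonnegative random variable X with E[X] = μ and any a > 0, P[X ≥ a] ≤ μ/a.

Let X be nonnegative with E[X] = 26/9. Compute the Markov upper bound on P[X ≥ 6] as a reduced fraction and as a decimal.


μ = E[X] = 26/9, a = 6.
Markov: P[X ≥ 6] ≤ μ/a = (26/9)/6 = 13/27.
Numerically: ≈ 0.4815.
(Since a = 6 > μ = 2.8889, the bound 13/27 is < 1 and informative.)

P[X ≥ 6] ≤ 13/27 ≈ 0.4815.


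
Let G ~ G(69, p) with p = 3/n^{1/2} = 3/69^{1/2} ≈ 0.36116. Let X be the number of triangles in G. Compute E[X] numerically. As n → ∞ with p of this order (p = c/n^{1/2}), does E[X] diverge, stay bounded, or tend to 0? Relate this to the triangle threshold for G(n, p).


Number of potential triangles: C(69, 3) = 52394.
Each occurs with probability p³ ≈ (0.36116)³ ≈ 4.7107508e-02.
By linearity: E[X] = C(69, 3)·p³ ≈ 52394 · 4.7107508e-02 ≈ 2468.15076.
Since α = 1/2 < 1, p = c/n^{1/2} ≫ 1/n is above the triangle threshold p ~ 1/n. Asymptotically E[X] ~ (c³/6)·n^{3(1−α)} = (3³/6)·n^{1.5} → ∞; triangles are abundant w.h.p.

E[X] ≈ 2468.15076; in regime p = Θ(1/n^{1/2}) E[X] diverges (above the triangle threshold p ~ 1/n).


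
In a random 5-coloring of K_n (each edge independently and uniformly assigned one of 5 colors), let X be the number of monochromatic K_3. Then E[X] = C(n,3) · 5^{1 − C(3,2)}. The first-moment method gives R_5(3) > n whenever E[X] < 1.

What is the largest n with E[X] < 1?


We need C(n, 3) · 5^{1 − 3} < 1, i.e. C(n, 3) < 5^{3 − 1} = 25.
Check values of n near the boundary:
  n = 3: C(3, 3) = 1; 1 < 25? YES
  n = 4: C(4, 3) = 4; 4 < 25? YES
  n = 5: C(5, 3) = 10; 10 < 25? YES
  n = 6: C(6, 3) = 20; 20 < 25? YES
  n = 7: C(7, 3) = 35; 35 < 25? NO
The largest n with C(n, 3) < 25 is n = 6 (where E[X] = 4/5 ≈ 0.80000). Hence R_5(3) > 6, i.e. R_5(3) ≥ 7.

Largest n = 6; hence R_5(3) > 6.


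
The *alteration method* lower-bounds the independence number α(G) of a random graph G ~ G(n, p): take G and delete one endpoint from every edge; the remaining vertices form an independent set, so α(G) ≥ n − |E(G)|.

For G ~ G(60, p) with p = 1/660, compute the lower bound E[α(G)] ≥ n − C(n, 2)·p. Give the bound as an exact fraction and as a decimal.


E[|E(G)|] = C(60, 2)·p = 1770 · (1/660) = 59/22.
E[α(G)] ≥ n − E[|E(G)|] = 60 − 59/22 = 1261/22.
Numerically: ≈ 57.3182.
(This is only a lower bound; the true E[α(G)] may be larger.)

E[α(G)] ≥ 1261/22 ≈ 57.3182.


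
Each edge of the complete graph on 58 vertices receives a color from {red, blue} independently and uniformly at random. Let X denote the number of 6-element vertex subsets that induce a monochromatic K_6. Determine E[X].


Let X = Σ_S X_S over the C(58, 6) = 40475358 subsets S of size 6, where X_S = 1 if the K_6 on S is monochromatic.
For a fixed S, the K_6 on S has C(6, 2) = 15 edges. P[all 15 edges red] = (1/2)^15, and likewise for blue, so P[monochromatic] = 2·(1/2)^15 = 2^{1 − 15} = 1/16384.
By linearity: E[X] = C(58, 6) · 2^{1 − 15} = 40475358 · 1/16384 = 20237679/8192.
Numerically: E[X] ≈ 2470.420.

E[X] = C(58,6)·2^(1−C(6,2)) = 20237679/8192 ≈ 2470.420.


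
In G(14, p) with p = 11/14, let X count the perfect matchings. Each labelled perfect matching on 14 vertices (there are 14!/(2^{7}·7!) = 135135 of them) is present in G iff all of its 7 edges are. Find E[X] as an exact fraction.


K_14 has 14!/(2^{7}·7!) = 135135 labelled perfect matchings.
For each such perfect matching H, let X_H = 1 if all 7 edges of H are present in G. Then P[X_H = 1] = p^{7} = (11/14)^{7} = 19487171/105413504.
By linearity: E[X] = Σ_H E[X_H] = 135135 · p^{7} = 135135 · 19487171/105413504 = 376199836155/15059072.
Numerically: E[X] ≈ 2.5e+04.

E[X] = 135135 · (11/14)^{7} = 376199836155/15059072 ≈ 2.5e+04.


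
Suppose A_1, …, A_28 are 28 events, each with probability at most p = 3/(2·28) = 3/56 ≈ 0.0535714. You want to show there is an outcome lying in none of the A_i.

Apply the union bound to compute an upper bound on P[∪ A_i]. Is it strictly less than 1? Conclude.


Union bound: P[∪_{i=1}^{28} A_i] ≤ Σ_i P[A_i] ≤ 28·p = 28·(3/56) = 3/2.
Numerically: 3/2 ≈ 1.5000000.
Is 3/2 < 1? NO.
Since the bound 3/2 is ≥ 1, the union bound is uninformative here; it does NOT by itself certify existence.

28·p = 3/2 ≈ 1.5000000; existence NOT certified by the union bound.


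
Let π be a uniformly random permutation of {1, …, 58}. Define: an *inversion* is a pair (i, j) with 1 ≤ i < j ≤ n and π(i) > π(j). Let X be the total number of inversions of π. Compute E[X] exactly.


Write X = Σ X_I over the C(58, 2) = 1653 pairs i < j, with X_I the indicator of one inversion.
There are 1653 indicators.
For each fixed pair i < j, the values π(i) and π(j) are two distinct elements of {1, …, 58} in uniformly random order; by symmetry P[π(i) > π(j)] = 1/2.
By linearity: E[X] = 1653 · (1/2) = C(58, 2) · (1/2) = 1653/2 = 1653/2 ≈ 826.5000.

E[X] = 1653/2 = 826.5000.


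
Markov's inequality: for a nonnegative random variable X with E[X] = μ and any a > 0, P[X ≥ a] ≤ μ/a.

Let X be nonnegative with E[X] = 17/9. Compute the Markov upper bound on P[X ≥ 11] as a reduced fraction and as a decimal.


μ = E[X] = 17/9, a = 11.
Markov: P[X ≥ 11] ≤ μ/a = (17/9)/11 = 17/99.
Numerically: ≈ 0.17172.
(Since a = 11 > μ = 1.88889, the bound 17/99 is < 1 and informative.)

P[X ≥ 11] ≤ 17/99 ≈ 0.17172.


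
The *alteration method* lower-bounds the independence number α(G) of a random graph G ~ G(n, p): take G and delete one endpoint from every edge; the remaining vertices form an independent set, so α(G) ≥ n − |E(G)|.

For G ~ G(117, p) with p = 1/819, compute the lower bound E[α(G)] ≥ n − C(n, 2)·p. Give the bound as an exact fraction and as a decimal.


E[|E(G)|] = C(117, 2)·p = 6786 · (1/819) = 58/7.
E[α(G)] ≥ n − E[|E(G)|] = 117 − 58/7 = 761/7.
Numerically: ≈ 108.71429.
(This is only a lower bound; the true E[α(G)] may be larger.)

E[α(G)] ≥ 761/7 ≈ 108.71429.


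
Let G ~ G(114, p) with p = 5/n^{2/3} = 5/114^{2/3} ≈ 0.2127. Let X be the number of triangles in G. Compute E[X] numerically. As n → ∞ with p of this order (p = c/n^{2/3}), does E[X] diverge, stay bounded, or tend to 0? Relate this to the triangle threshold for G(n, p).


Number of potential triangles: C(114, 3) = 240464.
Each occurs with probability p³ ≈ (0.2127)³ ≈ 9.618344e-03.
By linearity: E[X] = C(114, 3)·p³ ≈ 240464 · 9.618344e-03 ≈ 2312.8655.
Since α = 2/3 < 1, p = c/n^{2/3} ≫ 1/n is above the triangle threshold p ~ 1/n. Asymptotically E[X] ~ (c³/6)·n^{3(1−α)} = (5³/6)·n^{1} → ∞; triangles are abundant w.h.p.

E[X] ≈ 2312.8655; in regime p = Θ(1/n^{2/3}) E[X] diverges (above the triangle threshold p ~ 1/n).


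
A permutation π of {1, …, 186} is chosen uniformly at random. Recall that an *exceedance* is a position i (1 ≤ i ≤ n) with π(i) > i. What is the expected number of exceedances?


Write X = Σ_{i=1}^{186} X_i, where X_i = 1_{π(i) > i}.
For each fixed i, π(i) is uniform over {1, …, 186} (marginal of a uniform permutation), so P[π(i) > i] = (n − i)/n. Summing: Σ_{i=1}^{186} (n − i)/n = (0 + 1 + … + 185)/186 = 186(186 − 1)/(2·186) = (186 − 1)/2.
Hence E[X] = Σ_{i=1}^{186} (186 − i)/186 = 185/2 ≈ 92.500000.

E[X] = 185/2 = 92.500000.


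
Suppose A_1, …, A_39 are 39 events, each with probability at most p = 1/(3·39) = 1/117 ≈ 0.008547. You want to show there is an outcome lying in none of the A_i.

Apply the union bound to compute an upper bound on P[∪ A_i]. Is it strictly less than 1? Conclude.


Union bound: P[∪_{i=1}^{39} A_i] ≤ Σ_i P[A_i] ≤ 39·p = 39·(1/117) = 1/3.
Numerically: 1/3 ≈ 0.333333.
Is 1/3 < 1? YES.
Since P[∪ A_i] ≤ 1/3 < 1, the complement has P[∩ A_i^c] ≥ 1 − 1/3 = 2/3 > 0, so some outcome avoids every A_i.

39·p = 1/3 ≈ 0.333333; existence CERTIFIED by the union bound.


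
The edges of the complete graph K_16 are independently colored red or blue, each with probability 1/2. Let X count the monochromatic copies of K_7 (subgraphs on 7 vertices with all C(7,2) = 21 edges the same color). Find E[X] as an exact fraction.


Let X = Σ_S X_S over the C(16, 7) = 11440 subsets S of size 7, where X_S = 1 if the K_7 on S is monochromatic.
For a fixed S, the K_7 on S has C(7, 2) = 21 edges. P[all 21 edges red] = (1/2)^21, and likewise for blue, so P[monochromatic] = 2·(1/2)^21 = 2^{1 − 21} = 1/1048576.
By linearity: E[X] = C(16, 7) · 2^{1 − 21} = 11440 · 1/1048576 = 715/65536.
Numerically: E[X] ≈ 0.010910.

E[X] = C(16,7)·2^(1−C(7,2)) = 715/65536 ≈ 0.010910.


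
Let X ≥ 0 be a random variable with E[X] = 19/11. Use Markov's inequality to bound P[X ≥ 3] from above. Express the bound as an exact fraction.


μ = E[X] = 19/11, a = 3.
Markov: P[X ≥ 3] ≤ μ/a = (19/11)/3 = 19/33.
Numerically: ≈ 0.575758.
(Since a = 3 > μ = 1.727273, the bound 19/33 is < 1 and informative.)

P[X ≥ 3] ≤ 19/33 ≈ 0.575758.


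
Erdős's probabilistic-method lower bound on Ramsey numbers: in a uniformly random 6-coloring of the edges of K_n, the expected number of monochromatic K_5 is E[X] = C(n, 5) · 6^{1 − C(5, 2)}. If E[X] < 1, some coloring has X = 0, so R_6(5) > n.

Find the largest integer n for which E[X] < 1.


We need C(n, 5) · 6^{1 − 10} < 1, i.e. C(n, 5) < 6^{10 − 1} = 10077696.
Check values of n near the boundary:
  n = 65: C(65, 5) = 8259888; 8259888 < 10077696? YES
  n = 66: C(66, 5) = 8936928; 8936928 < 10077696? YES
  n = 67: C(67, 5) = 9657648; 9657648 < 10077696? YES
  n = 68: C(68, 5) = 10424128; 10424128 < 10077696? NO
The largest n with C(n, 5) < 10077696 is n = 67 (where E[X] = 67067/69984 ≈ 0.958). Hence R_6(5) > 67, i.e. R_6(5) ≥ 68.

Largest n = 67; hence R_6(5) > 67.


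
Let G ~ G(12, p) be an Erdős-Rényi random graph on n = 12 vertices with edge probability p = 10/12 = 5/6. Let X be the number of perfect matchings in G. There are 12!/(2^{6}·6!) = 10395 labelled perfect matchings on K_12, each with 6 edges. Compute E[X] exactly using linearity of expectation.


K_12 has 12!/(2^{6}·6!) = 10395 labelled perfect matchings.
For each such perfect matching H, let X_H = 1 if all 6 edges of H are present in G. Then P[X_H = 1] = p^{6} = (5/6)^{6} = 15625/46656.
By linearity: E[X] = Σ_H E[X_H] = 10395 · p^{6} = 10395 · 15625/46656 = 6015625/1728.
Numerically: E[X] ≈ 3.48e+03.

E[X] = 10395 · (5/6)^{6} = 6015625/1728 ≈ 3.48e+03.


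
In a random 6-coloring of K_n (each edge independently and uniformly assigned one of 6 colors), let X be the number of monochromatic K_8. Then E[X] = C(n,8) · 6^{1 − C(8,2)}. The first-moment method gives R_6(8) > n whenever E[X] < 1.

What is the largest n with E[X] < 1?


We need C(n, 8) · 6^{1 − 28} < 1, i.e. C(n, 8) < 6^{28 − 1} = 1023490369077469249536.
Check values of n near the boundary:
  n = 1594: C(1594, 8) = 1015652773590544255167; 1015652773590544255167 < 1023490369077469249536? YES
  n = 1595: C(1595, 8) = 1020772636343363633895; 1020772636343363633895 < 1023490369077469249536? YES
  n = 1596: C(1596, 8) = 1025915067760710553965; 1025915067760710553965 < 1023490369077469249536? NO
  n = 1597: C(1597, 8) = 1031080153060953275445; 1031080153060953275445 < 1023490369077469249536? NO
  n = 1598: C(1598, 8) = 1036267977730442348529; 1036267977730442348529 < 1023490369077469249536? NO
The largest n with C(n, 8) < 1023490369077469249536 is n = 1595 (where E[X] = 113419181815929292655/113721152119718805504 ≈ 0.99734). Hence R_6(8) > 1595, i.e. R_6(8) ≥ 1596.

Largest n = 1595; hence R_6(8) > 1595.


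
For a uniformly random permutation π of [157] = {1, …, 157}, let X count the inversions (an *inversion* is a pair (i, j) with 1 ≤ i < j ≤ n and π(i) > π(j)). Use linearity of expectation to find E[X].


Write X = Σ X_I over the C(157, 2) = 12246 pairs i < j, with X_I the indicator of one inversion.
There are 12246 indicators.
For each fixed pair i < j, the values π(i) and π(j) are two distinct elements of {1, …, 157} in uniformly random order; by symmetry P[π(i) > π(j)] = 1/2.
By linearity: E[X] = 12246 · (1/2) = C(157, 2) · (1/2) = 12246/2 = 6123 ≈ 6123.000000.

E[X] = 6123 = 6123.000000.


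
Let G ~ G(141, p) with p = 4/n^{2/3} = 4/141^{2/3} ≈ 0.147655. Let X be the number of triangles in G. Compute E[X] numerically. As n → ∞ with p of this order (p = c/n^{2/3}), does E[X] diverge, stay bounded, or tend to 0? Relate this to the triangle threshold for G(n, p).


Number of potential triangles: C(141, 3) = 457310.
Each occurs with probability p³ ≈ (0.147655)³ ≈ 3.21915397e-03.
By linearity: E[X] = C(141, 3)·p³ ≈ 457310 · 3.21915397e-03 ≈ 1472.151300.
Since α = 2/3 < 1, p = c/n^{2/3} ≫ 1/n is above the triangle threshold p ~ 1/n. Asymptotically E[X] ~ (c³/6)·n^{3(1−α)} = (4³/6)·n^{1} → ∞; triangles are abundant w.h.p.

E[X] ≈ 1472.151300; in regime p = Θ(1/n^{2/3}) E[X] diverges (above the triangle threshold p ~ 1/n).


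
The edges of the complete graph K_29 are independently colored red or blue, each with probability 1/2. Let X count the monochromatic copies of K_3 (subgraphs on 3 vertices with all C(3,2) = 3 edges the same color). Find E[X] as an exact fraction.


Let X = Σ_S X_S over the C(29, 3) = 3654 subsets S of size 3, where X_S = 1 if the K_3 on S is monochromatic.
For a fixed S, the K_3 on S has C(3, 2) = 3 edges. P[all 3 edges red] = (1/2)^3, and likewise for blue, so P[monochromatic] = 2·(1/2)^3 = 2^{1 − 3} = 1/4.
Summing: E[X] = C(29, 3) · 2^{1 − 3} = 3654 · 1/4 = 1827/2.
Numerically: E[X] ≈ 913.500.

E[X] = C(29,3)·2^(1−C(3,2)) = 1827/2 ≈ 913.500.


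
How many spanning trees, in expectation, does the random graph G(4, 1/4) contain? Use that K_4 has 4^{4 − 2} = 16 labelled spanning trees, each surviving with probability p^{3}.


K_4 has 4^{4 − 2} = 16 labelled spanning trees.
For each such spanning tree H, let X_H = 1 if all 3 edges of H are present in G. Then P[X_H = 1] = p^{3} = (1/4)^{3} = 1/64.
By linearity: E[X] = Σ_H E[X_H] = 16 · p^{3} = 16 · 1/64 = 1/4.
Numerically: E[X] ≈ 0.25.

E[X] = 16 · (1/4)^{3} = 1/4 ≈ 0.25.


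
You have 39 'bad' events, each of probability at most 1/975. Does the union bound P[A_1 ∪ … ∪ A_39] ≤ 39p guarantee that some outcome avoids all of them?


Union bound: P[∪_{i=1}^{39} A_i] ≤ Σ_i P[A_i] ≤ 39·p = 39·(1/975) = 1/25.
Numerically: 1/25 ≈ 0.04000.
Is 1/25 < 1? YES.
Since P[∪ A_i] ≤ 1/25 < 1, the complement has P[∩ A_i^c] ≥ 1 − 1/25 = 24/25 > 0, so some outcome avoids every A_i.

39·p = 1/25 ≈ 0.04000; existence CERTIFIED by the union bound.


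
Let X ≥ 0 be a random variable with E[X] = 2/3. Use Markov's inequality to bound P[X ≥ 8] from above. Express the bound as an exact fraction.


μ = E[X] = 2/3, a = 8.
Markov: P[X ≥ 8] ≤ μ/a = (2/3)/8 = 1/12.
Numerically: ≈ 0.08333.
(Since a = 8 > μ = 0.66667, the bound 1/12 is < 1 and informative.)

P[X ≥ 8] ≤ 1/12 ≈ 0.08333.


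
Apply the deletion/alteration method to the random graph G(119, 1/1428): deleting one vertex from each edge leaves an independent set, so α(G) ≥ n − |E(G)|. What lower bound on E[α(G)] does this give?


E[|E(G)|] = C(119, 2)·p = 7021 · (1/1428) = 59/12.
E[α(G)] ≥ n − E[|E(G)|] = 119 − 59/12 = 1369/12.
Numerically: ≈ 114.083333.
(This is only a lower bound; the true E[α(G)] may be larger.)

E[α(G)] ≥ 1369/12 ≈ 114.083333.


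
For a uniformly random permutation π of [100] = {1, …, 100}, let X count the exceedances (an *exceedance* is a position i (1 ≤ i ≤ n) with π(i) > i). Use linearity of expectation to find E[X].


Write X = Σ_{i=1}^{100} X_i, where X_i = 1_{π(i) > i}.
For each fixed i, π(i) is uniform over {1, …, 100} (marginal of a uniform permutation), so P[π(i) > i] = (n − i)/n. Summing: Σ_{i=1}^{100} (n − i)/n = (0 + 1 + … + 99)/100 = 100(100 − 1)/(2·100) = (100 − 1)/2.
Hence E[X] = Σ_{i=1}^{100} (100 − i)/100 = 99/2 ≈ 49.50000.

E[X] = 99/2 = 49.50000.


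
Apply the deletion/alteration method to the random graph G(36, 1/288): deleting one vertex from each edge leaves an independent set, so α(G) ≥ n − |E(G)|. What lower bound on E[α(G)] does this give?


E[|E(G)|] = C(36, 2)·p = 630 · (1/288) = 35/16.
E[α(G)] ≥ n − E[|E(G)|] = 36 − 35/16 = 541/16.
Numerically: ≈ 33.812.
(This is only a lower bound; the true E[α(G)] may be larger.)

E[α(G)] ≥ 541/16 ≈ 33.812.


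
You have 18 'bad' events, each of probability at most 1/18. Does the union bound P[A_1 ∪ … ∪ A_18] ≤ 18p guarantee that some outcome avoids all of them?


Union bound: P[∪_{i=1}^{18} A_i] ≤ Σ_i P[A_i] ≤ 18·p = 18·(1/18) = 1.
Numerically: 1 ≈ 1.000000.
Is 1 < 1? NO.
Since the bound 1 is ≥ 1, the union bound is uninformative here; it does NOT by itself certify existence.

18·p = 1 ≈ 1.000000; existence NOT certified by the union bound.


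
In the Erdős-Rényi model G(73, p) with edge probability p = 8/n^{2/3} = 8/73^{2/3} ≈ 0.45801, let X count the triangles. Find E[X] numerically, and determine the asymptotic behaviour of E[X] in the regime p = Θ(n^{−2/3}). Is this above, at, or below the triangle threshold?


Number of potential triangles: C(73, 3) = 62196.
Each occurs with probability p³ ≈ (0.45801)³ ≈ 9.60780634e-02.
By linearity: E[X] = C(73, 3)·p³ ≈ 62196 · 9.60780634e-02 ≈ 5975.671233.
Since α = 2/3 < 1, p = c/n^{2/3} ≫ 1/n is above the triangle threshold p ~ 1/n. Asymptotically E[X] ~ (c³/6)·n^{3(1−α)} = (8³/6)·n^{1} → ∞; triangles are abundant w.h.p.

E[X] ≈ 5975.671233; in regime p = Θ(1/n^{2/3}) E[X] diverges (above the triangle threshold p ~ 1/n).


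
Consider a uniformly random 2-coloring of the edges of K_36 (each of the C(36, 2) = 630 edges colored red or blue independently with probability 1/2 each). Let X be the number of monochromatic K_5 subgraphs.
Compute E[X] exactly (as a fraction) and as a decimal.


Let X = Σ_S X_S over the C(36, 5) = 376992 subsets S of size 5, where X_S = 1 if the K_5 on S is monochromatic.
For a fixed S, the K_5 on S has C(5, 2) = 10 edges. P[all 10 edges red] = (1/2)^10, and likewise for blue, so P[monochromatic] = 2·(1/2)^10 = 2^{1 − 10} = 1/512.
By linearity: E[X] = C(36, 5) · 2^{1 − 10} = 376992 · 1/512 = 11781/16.
Numerically: E[X] ≈ 736.31250.

E[X] = C(36,5)·2^(1−C(5,2)) = 11781/16 ≈ 736.31250.


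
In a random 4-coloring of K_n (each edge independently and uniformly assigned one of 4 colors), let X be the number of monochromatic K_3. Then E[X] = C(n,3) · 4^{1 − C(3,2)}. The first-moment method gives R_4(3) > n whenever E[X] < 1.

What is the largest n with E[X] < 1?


We need C(n, 3) · 4^{1 − 3} < 1, i.e. C(n, 3) < 4^{3 − 1} = 16.
Check values of n near the boundary:
  n = 3: C(3, 3) = 1; 1 < 16? YES
  n = 4: C(4, 3) = 4; 4 < 16? YES
  n = 5: C(5, 3) = 10; 10 < 16? YES
  n = 6: C(6, 3) = 20; 20 < 16? NO
  n = 7: C(7, 3) = 35; 35 < 16? NO
The largest n with C(n, 3) < 16 is n = 5 (where E[X] = 5/8 ≈ 0.62500). Hence R_4(3) > 5, i.e. R_4(3) ≥ 6.

Largest n = 5; hence R_4(3) > 5.


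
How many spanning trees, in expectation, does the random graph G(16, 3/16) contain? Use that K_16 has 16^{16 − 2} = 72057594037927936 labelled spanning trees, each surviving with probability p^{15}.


K_16 has 16^{16 − 2} = 72057594037927936 labelled spanning trees.
For each such spanning tree H, let X_H = 1 if all 15 edges of H are present in G. Then P[X_H = 1] = p^{15} = (3/16)^{15} = 14348907/1152921504606846976.
By linearity: E[X] = Σ_H E[X_H] = 72057594037927936 · p^{15} = 72057594037927936 · 14348907/1152921504606846976 = 14348907/16.
Numerically: E[X] ≈ 896807.

E[X] = 72057594037927936 · (3/16)^{15} = 14348907/16 ≈ 896807.


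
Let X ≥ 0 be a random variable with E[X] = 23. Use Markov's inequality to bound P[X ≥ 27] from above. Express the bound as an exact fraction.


μ = E[X] = 23, a = 27.
Markov: P[X ≥ 27] ≤ μ/a = (23)/27 = 23/27.
Numerically: ≈ 0.852.
(Since a = 27 > μ = 23.000, the bound 23/27 is < 1 and informative.)

P[X ≥ 27] ≤ 23/27 ≈ 0.852.


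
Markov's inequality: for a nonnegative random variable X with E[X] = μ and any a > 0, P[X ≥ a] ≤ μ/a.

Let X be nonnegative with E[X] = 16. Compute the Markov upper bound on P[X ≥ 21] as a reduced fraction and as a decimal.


μ = E[X] = 16, a = 21.
Markov: P[X ≥ 21] ≤ μ/a = (16)/21 = 16/21.
Numerically: ≈ 0.76190.
(Since a = 21 > μ = 16.00000, the bound 16/21 is < 1 and informative.)

P[X ≥ 21] ≤ 16/21 ≈ 0.76190.


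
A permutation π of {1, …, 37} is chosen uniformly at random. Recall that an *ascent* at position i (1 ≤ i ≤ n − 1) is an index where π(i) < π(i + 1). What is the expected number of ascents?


Write X = Σ X_I over i = 1, …, 36, with X_I the indicator of one ascent.
There are 36 indicators.
For each fixed i, the pair (π(i), π(i+1)) is a uniformly random ordered pair of distinct values from {1, …, 37}; by symmetry P[π(i) < π(i+1)] = 1/2.
By linearity: E[X] = 36 · (1/2) = (37 − 1) · (1/2) = 18 ≈ 18.0000.

E[X] = 18 = 18.0000.


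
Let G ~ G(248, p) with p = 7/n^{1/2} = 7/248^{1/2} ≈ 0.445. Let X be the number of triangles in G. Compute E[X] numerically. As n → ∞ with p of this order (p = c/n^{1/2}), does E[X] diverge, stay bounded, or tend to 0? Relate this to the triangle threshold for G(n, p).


Number of potential triangles: C(248, 3) = 2511496.
Each occurs with probability p³ ≈ (0.445)³ ≈ 8.78247e-02.
By linearity: E[X] = C(248, 3)·p³ ≈ 2511496 · 8.78247e-02 ≈ 220571.344.
Since α = 1/2 < 1, p = c/n^{1/2} ≫ 1/n is above the triangle threshold p ~ 1/n. Asymptotically E[X] ~ (c³/6)·n^{3(1−α)} = (7³/6)·n^{1.5} → ∞; triangles are abundant w.h.p.

E[X] ≈ 220571.344; in regime p = Θ(1/n^{1/2}) E[X] diverges (above the triangle threshold p ~ 1/n).


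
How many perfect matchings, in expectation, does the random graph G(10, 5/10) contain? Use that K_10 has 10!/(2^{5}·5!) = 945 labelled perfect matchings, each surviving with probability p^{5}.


K_10 has 10!/(2^{5}·5!) = 945 labelled perfect matchings.
For each such perfect matching H, let X_H = 1 if all 5 edges of H are present in G. Then P[X_H = 1] = p^{5} = (1/2)^{5} = 1/32.
By linearity of expectation: E[X] = Σ_H E[X_H] = 945 · p^{5} = 945 · 1/32 = 945/32.
Numerically: E[X] ≈ 29.53.

E[X] = 945 · (1/2)^{5} = 945/32 ≈ 29.53.


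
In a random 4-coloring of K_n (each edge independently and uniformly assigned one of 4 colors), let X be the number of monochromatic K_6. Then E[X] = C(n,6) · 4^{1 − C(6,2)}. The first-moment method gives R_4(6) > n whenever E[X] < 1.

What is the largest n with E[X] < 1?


We need C(n, 6) · 4^{1 − 15} < 1, i.e. C(n, 6) < 4^{15 − 1} = 268435456.
Check values of n near the boundary:
  n = 77: C(77, 6) = 237093780; 237093780 < 268435456? YES
  n = 78: C(78, 6) = 256851595; 256851595 < 268435456? YES
  n = 79: C(79, 6) = 277962685; 277962685 < 268435456? NO
  n = 80: C(80, 6) = 300500200; 300500200 < 268435456? NO
The largest n with C(n, 6) < 268435456 is n = 78 (where E[X] = 256851595/268435456 ≈ 0.95685). Hence R_4(6) > 78, i.e. R_4(6) ≥ 79.

Largest n = 78; hence R_4(6) > 78.


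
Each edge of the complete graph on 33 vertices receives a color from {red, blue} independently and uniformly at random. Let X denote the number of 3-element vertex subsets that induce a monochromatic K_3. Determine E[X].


Let X = Σ_S X_S over the C(33, 3) = 5456 subsets S of size 3, where X_S = 1 if the K_3 on S is monochromatic.
For a fixed S, the K_3 on S has C(3, 2) = 3 edges. P[all 3 edges red] = (1/2)^3, and likewise for blue, so P[monochromatic] = 2·(1/2)^3 = 2^{1 − 3} = 1/4.
By linearity: E[X] = C(33, 3) · 2^{1 − 3} = 5456 · 1/4 = 1364.
Numerically: E[X] ≈ 1364.00000.

E[X] = C(33,3)·2^(1−C(3,2)) = 1364 ≈ 1364.00000.


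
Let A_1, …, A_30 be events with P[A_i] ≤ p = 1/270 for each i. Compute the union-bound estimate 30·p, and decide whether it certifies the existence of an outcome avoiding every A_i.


Union bound: P[∪_{i=1}^{30} A_i] ≤ Σ_i P[A_i] ≤ 30·p = 30·(1/270) = 1/9.
Numerically: 1/9 ≈ 0.1111111.
Is 1/9 < 1? YES.
Since P[∪ A_i] ≤ 1/9 < 1, the complement has P[∩ A_i^c] ≥ 1 − 1/9 = 8/9 > 0, so some outcome avoids every A_i.

30·p = 1/9 ≈ 0.1111111; existence CERTIFIED by the union bound.


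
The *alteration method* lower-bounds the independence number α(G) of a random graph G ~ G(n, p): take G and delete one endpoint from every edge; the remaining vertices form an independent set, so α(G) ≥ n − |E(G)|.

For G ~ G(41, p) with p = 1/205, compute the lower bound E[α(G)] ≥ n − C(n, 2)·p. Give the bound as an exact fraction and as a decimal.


E[|E(G)|] = C(41, 2)·p = 820 · (1/205) = 4.
E[α(G)] ≥ n − E[|E(G)|] = 41 − 4 = 37.
Numerically: ≈ 37.000000.
(This is only a lower bound; the true E[α(G)] may be larger.)

E[α(G)] ≥ 37 ≈ 37.000000.
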